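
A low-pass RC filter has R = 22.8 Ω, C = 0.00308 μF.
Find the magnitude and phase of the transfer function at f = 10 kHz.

Step 1 — Angular frequency: ω = 2π·1e+04 = 6.283e+04 rad/s.
Step 2 — Transfer function: H(jω) = 1/(1 + jωRC).
Step 3 — Denominator: 1 + jωRC = 1 + j·6.283e+04·22.8·3.08e-09 = 1 + j0.004412.
Step 4 — H = 1 - j0.004412.
Step 5 — Magnitude: |H| = 1 (-0.0 dB); phase: φ = -0.3°.

|H| = 1 (-0.0 dB), φ = -0.3°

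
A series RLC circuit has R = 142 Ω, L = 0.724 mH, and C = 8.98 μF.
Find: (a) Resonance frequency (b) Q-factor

Step 1 — Resonance condition Im(Z)=0 gives ω₀ = 1/√(LC).
Step 2 — ω₀ = 1/√(0.000724·8.98e-06) = 1.24e+04 rad/s.
Step 3 — f₀ = ω₀/(2π) = 1974 Hz.
Step 4 — Series Q: Q = ω₀L/R = 1.24e+04·0.000724/142 = 0.06323.

(a) f₀ = 1974 Hz  (b) Q = 0.06323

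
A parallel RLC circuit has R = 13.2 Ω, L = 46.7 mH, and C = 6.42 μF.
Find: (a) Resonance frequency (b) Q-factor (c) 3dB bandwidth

Step 1 — Resonance: ω₀ = 1/√(LC) = 1/√(0.0467·6.42e-06) = 1826 rad/s.
Step 2 — f₀ = ω₀/(2π) = 290.7 Hz.
Step 3 — Parallel Q: Q = R/(ω₀L) = 13.2/(1826·0.0467) = 0.1548.
Step 4 — Bandwidth: Δω = ω₀/Q = 1.18e+04 rad/s; BW = Δω/(2π) = 1878 Hz.

(a) f₀ = 290.7 Hz  (b) Q = 0.1548  (c) BW = 1878 Hz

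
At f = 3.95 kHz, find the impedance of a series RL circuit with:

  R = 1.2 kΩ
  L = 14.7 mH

Step 1 — Angular frequency: ω = 2π·f = 2π·3950 = 2.482e+04 rad/s.
Step 2 — Component impedances:
  R: Z = R = 1200 Ω
  L: Z = jωL = j·2.482e+04·0.0147 = 0 + j364.8 Ω
Step 3 — Series combination: Z_total = R + L = 1200 + j364.8 Ω = 1254∠16.9° Ω.

Z = 1200 + j364.8 Ω = 1254∠16.9° Ω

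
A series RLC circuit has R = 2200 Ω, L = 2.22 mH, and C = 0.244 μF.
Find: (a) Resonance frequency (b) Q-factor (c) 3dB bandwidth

Step 1 — Resonance condition Im(Z)=0 gives ω₀ = 1/√(LC).
Step 2 — ω₀ = 1/√(0.00222·2.44e-07) = 4.297e+04 rad/s.
Step 3 — f₀ = ω₀/(2π) = 6838 Hz.
Step 4 — Series Q: Q = ω₀L/R = 4.297e+04·0.00222/2200 = 0.04336.
Step 5 — 3dB bandwidth: Δω = ω₀/Q = 9.91e+05 rad/s; BW = Δω/(2π) = 1.577e+05 Hz.

(a) f₀ = 6838 Hz  (b) Q = 0.04336  (c) BW = 1.577e+05 Hz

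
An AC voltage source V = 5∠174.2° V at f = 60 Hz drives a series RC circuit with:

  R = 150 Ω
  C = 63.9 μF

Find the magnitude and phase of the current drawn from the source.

Step 1 — Angular frequency: ω = 2π·f = 2π·60 = 377 rad/s.
Step 2 — Component impedances:
  R: Z = R = 150 Ω
  C: Z = 1/(jωC) = -j/(ω·C) = 0 - j41.51 Ω
Step 3 — Series combination: Z_total = R + C = 150 - j41.51 Ω = 155.6∠-15.5° Ω.
Step 4 — Source phasor: V = 5∠174.2° V = -4.974 + j0.5053 V.
Step 5 — Ohm's law: I = V / Z_total = (-4.974 + j0.5053) / (150 - j41.51) = -0.03167 - j0.005396 A.
Step 6 — Convert to polar: |I| = 0.03213 A, ∠I = -170.3°.

I = 0.03213∠-170.3° A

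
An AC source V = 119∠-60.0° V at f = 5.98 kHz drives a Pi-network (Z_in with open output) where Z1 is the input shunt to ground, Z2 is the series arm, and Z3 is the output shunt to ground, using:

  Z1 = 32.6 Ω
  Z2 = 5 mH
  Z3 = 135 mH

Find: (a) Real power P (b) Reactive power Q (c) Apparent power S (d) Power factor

Step 1 — Angular frequency: ω = 2π·f = 2π·5980 = 3.757e+04 rad/s.
Step 2 — Component impedances:
  Z1: Z = R = 32.6 Ω
  Z2: Z = jωL = j·3.757e+04·0.005 = 0 + j187.9 Ω
  Z3: Z = jωL = j·3.757e+04·0.135 = 0 + j5072 Ω
Step 3 — With open output, the series arm Z2 and the output shunt Z3 appear in series to ground: Z2 + Z3 = 0 + j5260 Ω.
Step 4 — Parallel with input shunt Z1: Z_in = Z1 || (Z2 + Z3) = 32.6 + j0.202 Ω = 32.6∠0.4° Ω.
Step 5 — Source phasor: V = 119∠-60.0° V = 59.5 - j103.1 V.
Step 6 — Current: I = V / Z = 1.806 - j3.173 A = 3.65∠-60.4° A.
Step 7 — Complex power: S = V·I* = 434.4 + j2.692 VA.
Step 8 — Real power: P = Re(S) = 434.4 W.
Step 9 — Reactive power: Q = Im(S) = 2.692 VAR.
Step 10 — Apparent power: |S| = 434.4 VA.
Step 11 — Power factor: PF = P/|S| = 1 (lagging).

(a) P = 434.4 W  (b) Q = 2.692 VAR  (c) S = 434.4 VA  (d) PF = 1 (lagging)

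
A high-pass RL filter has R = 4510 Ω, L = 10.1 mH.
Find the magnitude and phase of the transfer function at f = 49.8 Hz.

Step 1 — Angular frequency: ω = 2π·49.8 = 312.9 rad/s.
Step 2 — Transfer function: H(jω) = jωL/(R + jωL).
Step 3 — Numerator jωL = j·3.16; denominator R + jωL = 4510 + j3.16.
Step 4 — H = 4.91e-07 + j0.0007007.
Step 5 — Magnitude: |H| = 0.0007007 (-63.1 dB); phase: φ = 90.0°.

|H| = 0.0007007 (-63.1 dB), φ = 90.0°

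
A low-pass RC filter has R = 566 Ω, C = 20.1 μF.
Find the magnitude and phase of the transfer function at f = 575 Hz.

Step 1 — Angular frequency: ω = 2π·575 = 3613 rad/s.
Step 2 — Transfer function: H(jω) = 1/(1 + jωRC).
Step 3 — Denominator: 1 + jωRC = 1 + j·3613·566·2.01e-05 = 1 + j41.1.
Step 4 — H = 0.0005916 - j0.02432.
Step 5 — Magnitude: |H| = 0.02432 (-32.3 dB); phase: φ = -88.6°.

|H| = 0.02432 (-32.3 dB), φ = -88.6°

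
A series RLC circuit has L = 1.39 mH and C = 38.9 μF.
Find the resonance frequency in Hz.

Step 1 — Resonance condition Im(Z)=0 gives ω₀ = 1/√(LC).
Step 2 — ω₀ = 1/√(0.00139·3.89e-05) = 4300 rad/s.
Step 3 — f₀ = ω₀/(2π) = 684.4 Hz.

f₀ = 684.4 Hz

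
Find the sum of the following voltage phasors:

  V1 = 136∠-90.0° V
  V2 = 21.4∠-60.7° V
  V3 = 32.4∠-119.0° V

Step 1 — Convert each phasor to rectangular form:
  V1 = 136·(cos(-90.0°) + j·sin(-90.0°)) = 0 - j136 V
  V2 = 21.4·(cos(-60.7°) + j·sin(-60.7°)) = 10.47 - j18.66 V
  V3 = 32.4·(cos(-119.0°) + j·sin(-119.0°)) = -15.71 - j28.34 V
Step 2 — Sum components: V_total = -5.235 - j183 V.
Step 3 — Convert to polar: |V_total| = 183.1 V, ∠V_total = -91.6°.

V_total = 183.1∠-91.6° V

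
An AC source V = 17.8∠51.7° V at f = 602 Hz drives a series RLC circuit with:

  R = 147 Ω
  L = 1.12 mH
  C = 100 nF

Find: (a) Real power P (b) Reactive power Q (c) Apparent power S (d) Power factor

Step 1 — Angular frequency: ω = 2π·f = 2π·602 = 3782 rad/s.
Step 2 — Component impedances:
  R: Z = R = 147 Ω
  L: Z = jωL = j·3782·0.00112 = 0 + j4.236 Ω
  C: Z = 1/(jωC) = -j/(ω·C) = 0 - j2644 Ω
Step 3 — Series combination: Z_total = R + L + C = 147 - j2640 Ω = 2644∠-86.8° Ω.
Step 4 — Source phasor: V = 17.8∠51.7° V = 11.03 + j13.97 V.
Step 5 — Current: I = V / Z = -0.005044 + j0.00446 A = 0.006733∠138.5° A.
Step 6 — Complex power: S = V·I* = 0.006664 - j0.1197 VA.
Step 7 — Real power: P = Re(S) = 0.006664 W.
Step 8 — Reactive power: Q = Im(S) = -0.1197 VAR.
Step 9 — Apparent power: |S| = 0.1199 VA.
Step 10 — Power factor: PF = P/|S| = 0.05561 (leading).

(a) P = 0.006664 W  (b) Q = -0.1197 VAR  (c) S = 0.1199 VA  (d) PF = 0.05561 (leading)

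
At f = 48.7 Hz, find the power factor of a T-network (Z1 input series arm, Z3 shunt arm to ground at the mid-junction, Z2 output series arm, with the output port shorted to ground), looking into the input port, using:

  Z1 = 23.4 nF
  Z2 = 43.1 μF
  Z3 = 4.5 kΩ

Step 1 — Angular frequency: ω = 2π·f = 2π·48.7 = 306 rad/s.
Step 2 — Component impedances:
  Z1: Z = 1/(jωC) = -j/(ω·C) = 0 - j1.397e+05 Ω
  Z2: Z = 1/(jωC) = -j/(ω·C) = 0 - j75.83 Ω
  Z3: Z = R = 4500 Ω
Step 3 — With the output port shorted to ground, the output series arm Z2 runs from the junction to ground; the shunt arm Z3 also runs from the junction to ground. They appear in parallel: Z3 || Z2 = 1.277 - j75.8 Ω.
Step 4 — Series with input arm Z1: Z_in = Z1 + (Z3 || Z2) = 1.277 - j1.397e+05 Ω = 1.397e+05∠-90.0° Ω.
Step 5 — Power factor: PF = cos(φ) = Re(Z)/|Z| = 1.277/1.397e+05 = 9.141e-06.
Step 6 — Type: Im(Z) = -1.397e+05 ⇒ leading (phase φ = -90.0°).

PF = 9.141e-06 (leading, φ = -90.0°)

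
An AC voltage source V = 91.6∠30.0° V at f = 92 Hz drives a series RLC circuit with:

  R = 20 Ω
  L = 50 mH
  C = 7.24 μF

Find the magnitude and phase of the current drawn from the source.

Step 1 — Angular frequency: ω = 2π·f = 2π·92 = 578.1 rad/s.
Step 2 — Component impedances:
  R: Z = R = 20 Ω
  L: Z = jωL = j·578.1·0.05 = 0 + j28.9 Ω
  C: Z = 1/(jωC) = -j/(ω·C) = 0 - j238.9 Ω
Step 3 — Series combination: Z_total = R + L + C = 20 - j210 Ω = 211∠-84.6° Ω.
Step 4 — Source phasor: V = 91.6∠30.0° V = 79.33 + j45.8 V.
Step 5 — Ohm's law: I = V / Z_total = (79.33 + j45.8) / (20 - j210) = -0.1805 + j0.3949 A.
Step 6 — Convert to polar: |I| = 0.4341 A, ∠I = 114.6°.

I = 0.4341∠114.6° A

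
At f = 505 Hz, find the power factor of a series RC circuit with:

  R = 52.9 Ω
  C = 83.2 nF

Step 1 — Angular frequency: ω = 2π·f = 2π·505 = 3173 rad/s.
Step 2 — Component impedances:
  R: Z = R = 52.9 Ω
  C: Z = 1/(jωC) = -j/(ω·C) = 0 - j3788 Ω
Step 3 — Series combination: Z_total = R + C = 52.9 - j3788 Ω = 3788∠-89.2° Ω.
Step 4 — Power factor: PF = cos(φ) = Re(Z)/|Z| = 52.9/3788.3 = 0.01396.
Step 5 — Type: Im(Z) = -3788 ⇒ leading (phase φ = -89.2°).

PF = 0.01396 (leading, φ = -89.2°)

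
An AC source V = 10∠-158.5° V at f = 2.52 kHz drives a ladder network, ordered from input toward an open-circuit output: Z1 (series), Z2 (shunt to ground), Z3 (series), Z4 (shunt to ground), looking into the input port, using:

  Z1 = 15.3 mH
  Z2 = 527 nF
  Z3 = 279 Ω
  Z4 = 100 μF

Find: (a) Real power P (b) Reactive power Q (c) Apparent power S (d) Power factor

Step 1 — Angular frequency: ω = 2π·f = 2π·2520 = 1.583e+04 rad/s.
Step 2 — Component impedances:
  Z1: Z = jωL = j·1.583e+04·0.0153 = 0 + j242.3 Ω
  Z2: Z = 1/(jωC) = -j/(ω·C) = 0 - j119.8 Ω
  Z3: Z = R = 279 Ω
  Z4: Z = 1/(jωC) = -j/(ω·C) = 0 - j0.6316 Ω
Step 3 — Ladder network (open output): work backward from the far end, alternating series and parallel combinations. Z_in = 43.39 + j141.1 Ω = 147.7∠72.9° Ω.
Step 4 — Source phasor: V = 10∠-158.5° V = -9.304 - j3.665 V.
Step 5 — Current: I = V / Z = -0.04224 + j0.05293 A = 0.06772∠128.6° A.
Step 6 — Complex power: S = V·I* = 0.199 + j0.6473 VA.
Step 7 — Real power: P = Re(S) = 0.199 W.
Step 8 — Reactive power: Q = Im(S) = 0.6473 VAR.
Step 9 — Apparent power: |S| = 0.6772 VA.
Step 10 — Power factor: PF = P/|S| = 0.2938 (lagging).

(a) P = 0.199 W  (b) Q = 0.6473 VAR  (c) S = 0.6772 VA  (d) PF = 0.2938 (lagging)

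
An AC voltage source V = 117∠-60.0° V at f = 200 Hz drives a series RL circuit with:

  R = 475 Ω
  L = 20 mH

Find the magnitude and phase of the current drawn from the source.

Step 1 — Angular frequency: ω = 2π·f = 2π·200 = 1257 rad/s.
Step 2 — Component impedances:
  R: Z = R = 475 Ω
  L: Z = jωL = j·1257·0.02 = 0 + j25.13 Ω
Step 3 — Series combination: Z_total = R + L = 475 + j25.13 Ω = 475.7∠3.0° Ω.
Step 4 — Source phasor: V = 117∠-60.0° V = 58.5 - j101.3 V.
Step 5 — Ohm's law: I = V / Z_total = (58.5 - j101.3) / (475 + j25.13) = 0.1116 - j0.2192 A.
Step 6 — Convert to polar: |I| = 0.246 A, ∠I = -63.0°.

I = 0.246∠-63.0° A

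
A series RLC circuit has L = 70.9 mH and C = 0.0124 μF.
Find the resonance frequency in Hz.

Step 1 — Resonance condition Im(Z)=0 gives ω₀ = 1/√(LC).
Step 2 — ω₀ = 1/√(0.0709·1.24e-08) = 3.373e+04 rad/s.
Step 3 — f₀ = ω₀/(2π) = 5368 Hz.

f₀ = 5368 Hz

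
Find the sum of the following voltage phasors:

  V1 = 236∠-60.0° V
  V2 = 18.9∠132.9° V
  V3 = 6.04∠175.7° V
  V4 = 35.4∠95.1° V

Step 1 — Convert each phasor to rectangular form:
  V1 = 236·(cos(-60.0°) + j·sin(-60.0°)) = 118 - j204.4 V
  V2 = 18.9·(cos(132.9°) + j·sin(132.9°)) = -12.87 + j13.85 V
  V3 = 6.04·(cos(175.7°) + j·sin(175.7°)) = -6.023 + j0.4529 V
  V4 = 35.4·(cos(95.1°) + j·sin(95.1°)) = -3.147 + j35.26 V
Step 2 — Sum components: V_total = 95.96 - j154.8 V.
Step 3 — Convert to polar: |V_total| = 182.2 V, ∠V_total = -58.2°.

V_total = 182.2∠-58.2° V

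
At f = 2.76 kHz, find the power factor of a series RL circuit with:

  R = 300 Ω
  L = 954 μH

Step 1 — Angular frequency: ω = 2π·f = 2π·2760 = 1.734e+04 rad/s.
Step 2 — Component impedances:
  R: Z = R = 300 Ω
  L: Z = jωL = j·1.734e+04·0.000954 = 0 + j16.54 Ω
Step 3 — Series combination: Z_total = R + L = 300 + j16.54 Ω = 300.5∠3.2° Ω.
Step 4 — Power factor: PF = cos(φ) = Re(Z)/|Z| = 300/300.46 = 0.9985.
Step 5 — Type: Im(Z) = 16.54 ⇒ lagging (phase φ = 3.2°).

PF = 0.9985 (lagging, φ = 3.2°)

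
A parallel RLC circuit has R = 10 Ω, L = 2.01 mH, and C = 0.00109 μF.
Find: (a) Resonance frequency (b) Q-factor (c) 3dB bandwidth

Step 1 — Resonance: ω₀ = 1/√(LC) = 1/√(0.00201·1.09e-09) = 6.756e+05 rad/s.
Step 2 — f₀ = ω₀/(2π) = 1.075e+05 Hz.
Step 3 — Parallel Q: Q = R/(ω₀L) = 10/(6.756e+05·0.00201) = 0.007364.
Step 4 — Bandwidth: Δω = ω₀/Q = 9.174e+07 rad/s; BW = Δω/(2π) = 1.46e+07 Hz.

(a) f₀ = 1.075e+05 Hz  (b) Q = 0.007364  (c) BW = 1.46e+07 Hz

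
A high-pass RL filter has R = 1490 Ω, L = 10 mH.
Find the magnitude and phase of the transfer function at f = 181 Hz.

Step 1 — Angular frequency: ω = 2π·181 = 1137 rad/s.
Step 2 — Transfer function: H(jω) = jωL/(R + jωL).
Step 3 — Numerator jωL = j·11.37; denominator R + jωL = 1490 + j11.37.
Step 4 — H = 5.825e-05 + j0.007632.
Step 5 — Magnitude: |H| = 0.007632 (-42.3 dB); phase: φ = 89.6°.

|H| = 0.007632 (-42.3 dB), φ = 89.6°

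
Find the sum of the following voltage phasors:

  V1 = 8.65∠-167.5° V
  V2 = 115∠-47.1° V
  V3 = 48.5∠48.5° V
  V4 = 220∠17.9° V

Step 1 — Convert each phasor to rectangular form:
  V1 = 8.65·(cos(-167.5°) + j·sin(-167.5°)) = -8.445 - j1.872 V
  V2 = 115·(cos(-47.1°) + j·sin(-47.1°)) = 78.28 - j84.24 V
  V3 = 48.5·(cos(48.5°) + j·sin(48.5°)) = 32.14 + j36.32 V
  V4 = 220·(cos(17.9°) + j·sin(17.9°)) = 209.4 + j67.62 V
Step 2 — Sum components: V_total = 311.3 + j17.83 V.
Step 3 — Convert to polar: |V_total| = 311.8 V, ∠V_total = 3.3°.

V_total = 311.8∠3.3° V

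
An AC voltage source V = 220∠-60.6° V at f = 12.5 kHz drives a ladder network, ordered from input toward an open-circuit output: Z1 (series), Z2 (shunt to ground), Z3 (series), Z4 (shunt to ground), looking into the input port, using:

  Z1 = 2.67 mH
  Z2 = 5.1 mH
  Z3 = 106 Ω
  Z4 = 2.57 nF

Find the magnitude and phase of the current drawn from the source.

Step 1 — Angular frequency: ω = 2π·f = 2π·1.25e+04 = 7.854e+04 rad/s.
Step 2 — Component impedances:
  Z1: Z = jωL = j·7.854e+04·0.00267 = 0 + j209.7 Ω
  Z2: Z = jωL = j·7.854e+04·0.0051 = 0 + j400.6 Ω
  Z3: Z = R = 106 Ω
  Z4: Z = 1/(jωC) = -j/(ω·C) = 0 - j4954 Ω
Step 3 — Ladder network (open output): work backward from the far end, alternating series and parallel combinations. Z_in = 0.8197 + j645.5 Ω = 645.5∠89.9° Ω.
Step 4 — Source phasor: V = 220∠-60.6° V = 108 - j191.7 V.
Step 5 — Ohm's law: I = V / Z_total = (108 - j191.7) / (0.8197 + j645.5) = -0.2967 - j0.1677 A.
Step 6 — Convert to polar: |I| = 0.3408 A, ∠I = -150.5°.

I = 0.3408∠-150.5° A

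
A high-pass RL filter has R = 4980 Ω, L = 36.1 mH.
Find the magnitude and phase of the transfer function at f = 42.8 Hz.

Step 1 — Angular frequency: ω = 2π·42.8 = 268.9 rad/s.
Step 2 — Transfer function: H(jω) = jωL/(R + jωL).
Step 3 — Numerator jωL = j·9.708; denominator R + jωL = 4980 + j9.708.
Step 4 — H = 3.8e-06 + j0.001949.
Step 5 — Magnitude: |H| = 0.001949 (-54.2 dB); phase: φ = 89.9°.

|H| = 0.001949 (-54.2 dB), φ = 89.9°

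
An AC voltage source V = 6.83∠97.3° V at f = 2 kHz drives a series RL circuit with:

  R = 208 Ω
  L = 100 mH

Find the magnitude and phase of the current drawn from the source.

Step 1 — Angular frequency: ω = 2π·f = 2π·2000 = 1.257e+04 rad/s.
Step 2 — Component impedances:
  R: Z = R = 208 Ω
  L: Z = jωL = j·1.257e+04·0.1 = 0 + j1257 Ω
Step 3 — Series combination: Z_total = R + L = 208 + j1257 Ω = 1274∠80.6° Ω.
Step 4 — Source phasor: V = 6.83∠97.3° V = -0.8679 + j6.775 V.
Step 5 — Ohm's law: I = V / Z_total = (-0.8679 + j6.775) / (208 + j1257) = 0.005136 + j0.001541 A.
Step 6 — Convert to polar: |I| = 0.005362 A, ∠I = 16.7°.

I = 0.005362∠16.7° A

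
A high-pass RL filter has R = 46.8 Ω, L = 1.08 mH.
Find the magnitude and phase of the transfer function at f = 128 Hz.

Step 1 — Angular frequency: ω = 2π·128 = 804.2 rad/s.
Step 2 — Transfer function: H(jω) = jωL/(R + jωL).
Step 3 — Numerator jωL = j·0.8686; denominator R + jωL = 46.8 + j0.8686.
Step 4 — H = 0.0003443 + j0.01855.
Step 5 — Magnitude: |H| = 0.01856 (-34.6 dB); phase: φ = 88.9°.

|H| = 0.01856 (-34.6 dB), φ = 88.9°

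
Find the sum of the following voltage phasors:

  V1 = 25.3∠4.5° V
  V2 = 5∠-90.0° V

Step 1 — Convert each phasor to rectangular form:
  V1 = 25.3·(cos(4.5°) + j·sin(4.5°)) = 25.22 + j1.985 V
  V2 = 5·(cos(-90.0°) + j·sin(-90.0°)) = 0 - j5 V
Step 2 — Sum components: V_total = 25.22 - j3.015 V.
Step 3 — Convert to polar: |V_total| = 25.4 V, ∠V_total = -6.8°.

V_total = 25.4∠-6.8° V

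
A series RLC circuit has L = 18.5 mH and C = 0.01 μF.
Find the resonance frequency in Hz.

Step 1 — Resonance condition Im(Z)=0 gives ω₀ = 1/√(LC).
Step 2 — ω₀ = 1/√(0.0185·1e-08) = 7.352e+04 rad/s.
Step 3 — f₀ = ω₀/(2π) = 1.17e+04 Hz.

f₀ = 1.17e+04 Hz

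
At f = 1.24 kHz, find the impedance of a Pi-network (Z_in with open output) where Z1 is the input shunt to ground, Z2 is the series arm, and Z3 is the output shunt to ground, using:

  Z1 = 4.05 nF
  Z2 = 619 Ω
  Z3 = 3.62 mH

Step 1 — Angular frequency: ω = 2π·f = 2π·1240 = 7791 rad/s.
Step 2 — Component impedances:
  Z1: Z = 1/(jωC) = -j/(ω·C) = 0 - j3.169e+04 Ω
  Z2: Z = R = 619 Ω
  Z3: Z = jωL = j·7791·0.00362 = 0 + j28.2 Ω
Step 3 — With open output, the series arm Z2 and the output shunt Z3 appear in series to ground: Z2 + Z3 = 619 + j28.2 Ω.
Step 4 — Parallel with input shunt Z1: Z_in = Z1 || (Z2 + Z3) = 619.9 + j16.11 Ω = 620.1∠1.5° Ω.

Z = 619.9 + j16.11 Ω = 620.1∠1.5° Ω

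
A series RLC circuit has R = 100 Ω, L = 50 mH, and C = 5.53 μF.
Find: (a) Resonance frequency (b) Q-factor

Step 1 — Resonance condition Im(Z)=0 gives ω₀ = 1/√(LC).
Step 2 — ω₀ = 1/√(0.05·5.53e-06) = 1902 rad/s.
Step 3 — f₀ = ω₀/(2π) = 302.7 Hz.
Step 4 — Series Q: Q = ω₀L/R = 1902·0.05/100 = 0.9509.

(a) f₀ = 302.7 Hz  (b) Q = 0.9509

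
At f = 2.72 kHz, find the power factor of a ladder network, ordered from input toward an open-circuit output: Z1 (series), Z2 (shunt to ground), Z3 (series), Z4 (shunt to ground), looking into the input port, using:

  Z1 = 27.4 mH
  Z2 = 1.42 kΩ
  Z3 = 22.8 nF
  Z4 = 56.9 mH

Step 1 — Angular frequency: ω = 2π·f = 2π·2720 = 1.709e+04 rad/s.
Step 2 — Component impedances:
  Z1: Z = jωL = j·1.709e+04·0.0274 = 0 + j468.3 Ω
  Z2: Z = R = 1420 Ω
  Z3: Z = 1/(jωC) = -j/(ω·C) = 0 - j2566 Ω
  Z4: Z = jωL = j·1.709e+04·0.0569 = 0 + j972.4 Ω
Step 3 — Ladder network (open output): work backward from the far end, alternating series and parallel combinations. Z_in = 791.7 - j237 Ω = 826.4∠-16.7° Ω.
Step 4 — Power factor: PF = cos(φ) = Re(Z)/|Z| = 791.7/826.4 = 0.958.
Step 5 — Type: Im(Z) = -237 ⇒ leading (phase φ = -16.7°).

PF = 0.958 (leading, φ = -16.7°)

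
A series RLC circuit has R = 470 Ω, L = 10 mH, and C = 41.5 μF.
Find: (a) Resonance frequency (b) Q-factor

Step 1 — Resonance condition Im(Z)=0 gives ω₀ = 1/√(LC).
Step 2 — ω₀ = 1/√(0.01·4.15e-05) = 1552 rad/s.
Step 3 — f₀ = ω₀/(2π) = 247.1 Hz.
Step 4 — Series Q: Q = ω₀L/R = 1552·0.01/470 = 0.03303.

(a) f₀ = 247.1 Hz  (b) Q = 0.03303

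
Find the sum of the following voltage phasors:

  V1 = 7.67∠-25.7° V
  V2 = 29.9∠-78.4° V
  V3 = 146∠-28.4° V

Step 1 — Convert each phasor to rectangular form:
  V1 = 7.67·(cos(-25.7°) + j·sin(-25.7°)) = 6.911 - j3.326 V
  V2 = 29.9·(cos(-78.4°) + j·sin(-78.4°)) = 6.012 - j29.29 V
  V3 = 146·(cos(-28.4°) + j·sin(-28.4°)) = 128.4 - j69.44 V
Step 2 — Sum components: V_total = 141.4 - j102.1 V.
Step 3 — Convert to polar: |V_total| = 174.3 V, ∠V_total = -35.8°.

V_total = 174.3∠-35.8° V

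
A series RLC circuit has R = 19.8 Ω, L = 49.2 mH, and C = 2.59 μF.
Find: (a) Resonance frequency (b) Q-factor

Step 1 — Resonance condition Im(Z)=0 gives ω₀ = 1/√(LC).
Step 2 — ω₀ = 1/√(0.0492·2.59e-06) = 2801 rad/s.
Step 3 — f₀ = ω₀/(2π) = 445.8 Hz.
Step 4 — Series Q: Q = ω₀L/R = 2801·0.0492/19.8 = 6.961.

(a) f₀ = 445.8 Hz  (b) Q = 6.961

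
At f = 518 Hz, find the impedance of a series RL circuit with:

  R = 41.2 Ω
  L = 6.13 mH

Step 1 — Angular frequency: ω = 2π·f = 2π·518 = 3255 rad/s.
Step 2 — Component impedances:
  R: Z = R = 41.2 Ω
  L: Z = jωL = j·3255·0.00613 = 0 + j19.95 Ω
Step 3 — Series combination: Z_total = R + L = 41.2 + j19.95 Ω = 45.78∠25.8° Ω.

Z = 41.2 + j19.95 Ω = 45.78∠25.8° Ω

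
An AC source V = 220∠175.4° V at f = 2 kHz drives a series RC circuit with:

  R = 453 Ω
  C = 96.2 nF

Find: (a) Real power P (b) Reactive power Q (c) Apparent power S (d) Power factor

Step 1 — Angular frequency: ω = 2π·f = 2π·2000 = 1.257e+04 rad/s.
Step 2 — Component impedances:
  R: Z = R = 453 Ω
  C: Z = 1/(jωC) = -j/(ω·C) = 0 - j827.2 Ω
Step 3 — Series combination: Z_total = R + C = 453 - j827.2 Ω = 943.1∠-61.3° Ω.
Step 4 — Source phasor: V = 220∠175.4° V = -219.3 + j17.64 V.
Step 5 — Current: I = V / Z = -0.1281 - j0.195 A = 0.2333∠-123.3° A.
Step 6 — Complex power: S = V·I* = 24.65 - j45.01 VA.
Step 7 — Real power: P = Re(S) = 24.65 W.
Step 8 — Reactive power: Q = Im(S) = -45.01 VAR.
Step 9 — Apparent power: |S| = 51.32 VA.
Step 10 — Power factor: PF = P/|S| = 0.4803 (leading).

(a) P = 24.65 W  (b) Q = -45.01 VAR  (c) S = 51.32 VA  (d) PF = 0.4803 (leading)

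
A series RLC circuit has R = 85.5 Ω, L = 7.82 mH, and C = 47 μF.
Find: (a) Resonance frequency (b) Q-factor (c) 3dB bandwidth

Step 1 — Resonance: ω₀ = 1/√(LC) = 1/√(0.00782·4.7e-05) = 1649 rad/s.
Step 2 — f₀ = ω₀/(2π) = 262.5 Hz.
Step 3 — Series Q: Q = ω₀L/R = 1649·0.00782/85.5 = 0.1509.
Step 4 — Bandwidth: Δω = ω₀/Q = 1.093e+04 rad/s; BW = Δω/(2π) = 1740 Hz.

(a) f₀ = 262.5 Hz  (b) Q = 0.1509  (c) BW = 1740 Hz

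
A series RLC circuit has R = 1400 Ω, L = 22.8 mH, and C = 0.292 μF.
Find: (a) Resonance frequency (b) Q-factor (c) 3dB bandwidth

Step 1 — Resonance: ω₀ = 1/√(LC) = 1/√(0.0228·2.92e-07) = 1.226e+04 rad/s.
Step 2 — f₀ = ω₀/(2π) = 1951 Hz.
Step 3 — Series Q: Q = ω₀L/R = 1.226e+04·0.0228/1400 = 0.1996.
Step 4 — Bandwidth: Δω = ω₀/Q = 6.14e+04 rad/s; BW = Δω/(2π) = 9773 Hz.

(a) f₀ = 1951 Hz  (b) Q = 0.1996  (c) BW = 9773 Hz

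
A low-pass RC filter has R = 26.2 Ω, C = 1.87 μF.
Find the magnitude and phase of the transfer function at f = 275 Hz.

Step 1 — Angular frequency: ω = 2π·275 = 1728 rad/s.
Step 2 — Transfer function: H(jω) = 1/(1 + jωRC).
Step 3 — Denominator: 1 + jωRC = 1 + j·1728·26.2·1.87e-06 = 1 + j0.08466.
Step 4 — H = 0.9929 - j0.08405.
Step 5 — Magnitude: |H| = 0.9964 (-0.0 dB); phase: φ = -4.8°.

|H| = 0.9964 (-0.0 dB), φ = -4.8°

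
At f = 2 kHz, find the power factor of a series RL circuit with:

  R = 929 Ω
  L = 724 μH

Step 1 — Angular frequency: ω = 2π·f = 2π·2000 = 1.257e+04 rad/s.
Step 2 — Component impedances:
  R: Z = R = 929 Ω
  L: Z = jωL = j·1.257e+04·0.000724 = 0 + j9.098 Ω
Step 3 — Series combination: Z_total = R + L = 929 + j9.098 Ω = 929∠0.6° Ω.
Step 4 — Power factor: PF = cos(φ) = Re(Z)/|Z| = 929/929 = 1.
Step 5 — Type: Im(Z) = 9.098 ⇒ lagging (phase φ = 0.6°).

PF = 1 (lagging, φ = 0.6°)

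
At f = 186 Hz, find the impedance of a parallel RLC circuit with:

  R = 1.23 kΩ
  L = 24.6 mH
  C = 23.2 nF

Step 1 — Angular frequency: ω = 2π·f = 2π·186 = 1169 rad/s.
Step 2 — Component impedances:
  R: Z = R = 1230 Ω
  L: Z = jωL = j·1169·0.0246 = 0 + j28.75 Ω
  C: Z = 1/(jωC) = -j/(ω·C) = 0 - j3.688e+04 Ω
Step 3 — Parallel combination: 1/Z_total = 1/R + 1/L + 1/C; Z_total = 0.6727 + j28.76 Ω = 28.76∠88.7° Ω.

Z = 0.6727 + j28.76 Ω = 28.76∠88.7° Ω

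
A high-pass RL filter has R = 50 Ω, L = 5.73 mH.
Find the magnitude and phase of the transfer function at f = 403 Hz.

Step 1 — Angular frequency: ω = 2π·403 = 2532 rad/s.
Step 2 — Transfer function: H(jω) = jωL/(R + jωL).
Step 3 — Numerator jωL = j·14.51; denominator R + jωL = 50 + j14.51.
Step 4 — H = 0.07767 + j0.2676.
Step 5 — Magnitude: |H| = 0.2787 (-11.1 dB); phase: φ = 73.8°.

|H| = 0.2787 (-11.1 dB), φ = 73.8°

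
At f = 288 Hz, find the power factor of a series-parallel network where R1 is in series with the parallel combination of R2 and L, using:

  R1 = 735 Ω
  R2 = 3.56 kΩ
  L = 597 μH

Step 1 — Angular frequency: ω = 2π·f = 2π·288 = 1810 rad/s.
Step 2 — Component impedances:
  R1: Z = R = 735 Ω
  R2: Z = R = 3560 Ω
  L: Z = jωL = j·1810·0.000597 = 0 + j1.08 Ω
Step 3 — Parallel branch: R2 || L = 1/(1/R2 + 1/L) = 0.0003278 + j1.08 Ω.
Step 4 — Series with R1: Z_total = R1 + (R2 || L) = 735 + j1.08 Ω = 735∠0.1° Ω.
Step 5 — Power factor: PF = cos(φ) = Re(Z)/|Z| = 735/735 = 1.
Step 6 — Type: Im(Z) = 1.08 ⇒ lagging (phase φ = 0.1°).

PF = 1 (lagging, φ = 0.1°)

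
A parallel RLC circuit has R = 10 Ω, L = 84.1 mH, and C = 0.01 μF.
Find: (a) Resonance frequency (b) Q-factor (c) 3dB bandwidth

Step 1 — Resonance: ω₀ = 1/√(LC) = 1/√(0.0841·1e-08) = 3.448e+04 rad/s.
Step 2 — f₀ = ω₀/(2π) = 5488 Hz.
Step 3 — Parallel Q: Q = R/(ω₀L) = 10/(3.448e+04·0.0841) = 0.003448.
Step 4 — Bandwidth: Δω = ω₀/Q = 1e+07 rad/s; BW = Δω/(2π) = 1.592e+06 Hz.

(a) f₀ = 5488 Hz  (b) Q = 0.003448  (c) BW = 1.592e+06 Hz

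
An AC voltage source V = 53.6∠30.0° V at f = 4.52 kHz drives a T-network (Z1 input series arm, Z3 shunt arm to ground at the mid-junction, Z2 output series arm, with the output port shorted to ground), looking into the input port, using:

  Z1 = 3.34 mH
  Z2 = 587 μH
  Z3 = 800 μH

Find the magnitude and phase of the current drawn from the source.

Step 1 — Angular frequency: ω = 2π·f = 2π·4520 = 2.84e+04 rad/s.
Step 2 — Component impedances:
  Z1: Z = jωL = j·2.84e+04·0.00334 = 0 + j94.86 Ω
  Z2: Z = jωL = j·2.84e+04·0.000587 = 0 + j16.67 Ω
  Z3: Z = jωL = j·2.84e+04·0.0008 = 0 + j22.72 Ω
Step 3 — With the output port shorted to ground, the output series arm Z2 runs from the junction to ground; the shunt arm Z3 also runs from the junction to ground. They appear in parallel: Z3 || Z2 = 0 + j9.615 Ω.
Step 4 — Series with input arm Z1: Z_in = Z1 + (Z3 || Z2) = 0 + j104.5 Ω = 104.5∠90.0° Ω.
Step 5 — Source phasor: V = 53.6∠30.0° V = 46.42 + j26.8 V.
Step 6 — Ohm's law: I = V / Z_total = (46.42 + j26.8) / (0 + j104.5) = 0.2565 - j0.4443 A.
Step 7 — Convert to polar: |I| = 0.5131 A, ∠I = -60.0°.

I = 0.5131∠-60.0° A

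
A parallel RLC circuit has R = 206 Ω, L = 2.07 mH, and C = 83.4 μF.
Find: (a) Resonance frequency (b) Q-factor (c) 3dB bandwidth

Step 1 — Resonance: ω₀ = 1/√(LC) = 1/√(0.00207·8.34e-05) = 2407 rad/s.
Step 2 — f₀ = ω₀/(2π) = 383 Hz.
Step 3 — Parallel Q: Q = R/(ω₀L) = 206/(2407·0.00207) = 41.35.
Step 4 — Bandwidth: Δω = ω₀/Q = 58.21 rad/s; BW = Δω/(2π) = 9.264 Hz.

(a) f₀ = 383 Hz  (b) Q = 41.35  (c) BW = 9.264 Hz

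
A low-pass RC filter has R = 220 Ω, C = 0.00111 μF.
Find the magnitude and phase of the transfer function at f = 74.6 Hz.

Step 1 — Angular frequency: ω = 2π·74.6 = 468.7 rad/s.
Step 2 — Transfer function: H(jω) = 1/(1 + jωRC).
Step 3 — Denominator: 1 + jωRC = 1 + j·468.7·220·1.11e-09 = 1 + j0.0001145.
Step 4 — H = 1 - j0.0001145.
Step 5 — Magnitude: |H| = 1 (-0.0 dB); phase: φ = -0.0°.

|H| = 1 (-0.0 dB), φ = -0.0°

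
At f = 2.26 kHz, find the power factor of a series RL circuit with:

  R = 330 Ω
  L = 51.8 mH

Step 1 — Angular frequency: ω = 2π·f = 2π·2260 = 1.42e+04 rad/s.
Step 2 — Component impedances:
  R: Z = R = 330 Ω
  L: Z = jωL = j·1.42e+04·0.0518 = 0 + j735.6 Ω
Step 3 — Series combination: Z_total = R + L = 330 + j735.6 Ω = 806.2∠65.8° Ω.
Step 4 — Power factor: PF = cos(φ) = Re(Z)/|Z| = 330/806.2 = 0.4093.
Step 5 — Type: Im(Z) = 735.6 ⇒ lagging (phase φ = 65.8°).

PF = 0.4093 (lagging, φ = 65.8°)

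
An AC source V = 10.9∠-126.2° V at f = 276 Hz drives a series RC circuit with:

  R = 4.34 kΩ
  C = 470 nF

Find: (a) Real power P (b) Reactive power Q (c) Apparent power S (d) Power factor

Step 1 — Angular frequency: ω = 2π·f = 2π·276 = 1734 rad/s.
Step 2 — Component impedances:
  R: Z = R = 4340 Ω
  C: Z = 1/(jωC) = -j/(ω·C) = 0 - j1227 Ω
Step 3 — Series combination: Z_total = R + C = 4340 - j1227 Ω = 4510∠-15.8° Ω.
Step 4 — Source phasor: V = 10.9∠-126.2° V = -6.438 - j8.796 V.
Step 5 — Current: I = V / Z = -0.000843 - j0.002265 A = 0.002417∠-110.4° A.
Step 6 — Complex power: S = V·I* = 0.02535 - j0.007166 VA.
Step 7 — Real power: P = Re(S) = 0.02535 W.
Step 8 — Reactive power: Q = Im(S) = -0.007166 VAR.
Step 9 — Apparent power: |S| = 0.02634 VA.
Step 10 — Power factor: PF = P/|S| = 0.9623 (leading).

(a) P = 0.02535 W  (b) Q = -0.007166 VAR  (c) S = 0.02634 VA  (d) PF = 0.9623 (leading)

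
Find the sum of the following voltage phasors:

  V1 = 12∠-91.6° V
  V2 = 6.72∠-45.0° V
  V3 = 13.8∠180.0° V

Step 1 — Convert each phasor to rectangular form:
  V1 = 12·(cos(-91.6°) + j·sin(-91.6°)) = -0.3351 - j12 V
  V2 = 6.72·(cos(-45.0°) + j·sin(-45.0°)) = 4.752 - j4.752 V
  V3 = 13.8·(cos(180.0°) + j·sin(180.0°)) = -13.8 V
Step 2 — Sum components: V_total = -9.383 - j16.75 V.
Step 3 — Convert to polar: |V_total| = 19.2 V, ∠V_total = -119.3°.

V_total = 19.2∠-119.3° V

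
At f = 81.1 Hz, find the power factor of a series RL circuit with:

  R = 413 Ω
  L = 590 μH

Step 1 — Angular frequency: ω = 2π·f = 2π·81.1 = 509.6 rad/s.
Step 2 — Component impedances:
  R: Z = R = 413 Ω
  L: Z = jωL = j·509.6·0.00059 = 0 + j0.3006 Ω
Step 3 — Series combination: Z_total = R + L = 413 + j0.3006 Ω = 413∠0.0° Ω.
Step 4 — Power factor: PF = cos(φ) = Re(Z)/|Z| = 413/413 = 1.
Step 5 — Type: Im(Z) = 0.3006 ⇒ lagging (phase φ = 0.0°).

PF = 1 (lagging, φ = 0.0°)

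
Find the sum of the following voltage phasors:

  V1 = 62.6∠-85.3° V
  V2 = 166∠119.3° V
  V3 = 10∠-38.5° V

Step 1 — Convert each phasor to rectangular form:
  V1 = 62.6·(cos(-85.3°) + j·sin(-85.3°)) = 5.129 - j62.39 V
  V2 = 166·(cos(119.3°) + j·sin(119.3°)) = -81.24 + j144.8 V
  V3 = 10·(cos(-38.5°) + j·sin(-38.5°)) = 7.826 - j6.225 V
Step 2 — Sum components: V_total = -68.28 + j76.15 V.
Step 3 — Convert to polar: |V_total| = 102.3 V, ∠V_total = 131.9°.

V_total = 102.3∠131.9° V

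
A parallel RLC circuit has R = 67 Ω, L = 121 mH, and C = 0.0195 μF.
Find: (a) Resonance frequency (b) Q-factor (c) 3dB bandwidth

Step 1 — Resonance: ω₀ = 1/√(LC) = 1/√(0.121·1.95e-08) = 2.059e+04 rad/s.
Step 2 — f₀ = ω₀/(2π) = 3276 Hz.
Step 3 — Parallel Q: Q = R/(ω₀L) = 67/(2.059e+04·0.121) = 0.0269.
Step 4 — Bandwidth: Δω = ω₀/Q = 7.654e+05 rad/s; BW = Δω/(2π) = 1.218e+05 Hz.

(a) f₀ = 3276 Hz  (b) Q = 0.0269  (c) BW = 1.218e+05 Hz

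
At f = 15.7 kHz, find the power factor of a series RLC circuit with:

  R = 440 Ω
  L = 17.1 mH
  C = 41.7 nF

Step 1 — Angular frequency: ω = 2π·f = 2π·1.57e+04 = 9.865e+04 rad/s.
Step 2 — Component impedances:
  R: Z = R = 440 Ω
  L: Z = jωL = j·9.865e+04·0.0171 = 0 + j1687 Ω
  C: Z = 1/(jωC) = -j/(ω·C) = 0 - j243.1 Ω
Step 3 — Series combination: Z_total = R + L + C = 440 + j1444 Ω = 1509∠73.1° Ω.
Step 4 — Power factor: PF = cos(φ) = Re(Z)/|Z| = 440/1509.3 = 0.2915.
Step 5 — Type: Im(Z) = 1444 ⇒ lagging (phase φ = 73.1°).

PF = 0.2915 (lagging, φ = 73.1°)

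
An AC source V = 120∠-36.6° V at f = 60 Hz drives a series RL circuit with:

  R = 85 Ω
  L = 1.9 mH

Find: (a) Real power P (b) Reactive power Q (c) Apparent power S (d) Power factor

Step 1 — Angular frequency: ω = 2π·f = 2π·60 = 377 rad/s.
Step 2 — Component impedances:
  R: Z = R = 85 Ω
  L: Z = jωL = j·377·0.0019 = 0 + j0.7163 Ω
Step 3 — Series combination: Z_total = R + L = 85 + j0.7163 Ω = 85∠0.5° Ω.
Step 4 — Source phasor: V = 120∠-36.6° V = 96.34 - j71.55 V.
Step 5 — Current: I = V / Z = 1.126 - j0.8512 A = 1.412∠-37.1° A.
Step 6 — Complex power: S = V·I* = 169.4 + j1.428 VA.
Step 7 — Real power: P = Re(S) = 169.4 W.
Step 8 — Reactive power: Q = Im(S) = 1.428 VAR.
Step 9 — Apparent power: |S| = 169.4 VA.
Step 10 — Power factor: PF = P/|S| = 1 (lagging).

(a) P = 169.4 W  (b) Q = 1.428 VAR  (c) S = 169.4 VA  (d) PF = 1 (lagging)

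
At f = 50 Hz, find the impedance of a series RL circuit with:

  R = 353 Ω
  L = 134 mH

Step 1 — Angular frequency: ω = 2π·f = 2π·50 = 314.2 rad/s.
Step 2 — Component impedances:
  R: Z = R = 353 Ω
  L: Z = jωL = j·314.2·0.134 = 0 + j42.1 Ω
Step 3 — Series combination: Z_total = R + L = 353 + j42.1 Ω = 355.5∠6.8° Ω.

Z = 353 + j42.1 Ω = 355.5∠6.8° Ω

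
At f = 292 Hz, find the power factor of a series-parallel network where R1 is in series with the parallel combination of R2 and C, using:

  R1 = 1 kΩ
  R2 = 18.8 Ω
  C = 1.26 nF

Step 1 — Angular frequency: ω = 2π·f = 2π·292 = 1835 rad/s.
Step 2 — Component impedances:
  R1: Z = R = 1000 Ω
  R2: Z = R = 18.8 Ω
  C: Z = 1/(jωC) = -j/(ω·C) = 0 - j4.326e+05 Ω
Step 3 — Parallel branch: R2 || C = 1/(1/R2 + 1/C) = 18.8 - j0.0008171 Ω.
Step 4 — Series with R1: Z_total = R1 + (R2 || C) = 1019 - j0.0008171 Ω = 1019∠-0.0° Ω.
Step 5 — Power factor: PF = cos(φ) = Re(Z)/|Z| = 1019/1019 = 1.
Step 6 — Type: Im(Z) = -0.0008171 ⇒ leading (phase φ = -0.0°).

PF = 1 (leading, φ = -0.0°)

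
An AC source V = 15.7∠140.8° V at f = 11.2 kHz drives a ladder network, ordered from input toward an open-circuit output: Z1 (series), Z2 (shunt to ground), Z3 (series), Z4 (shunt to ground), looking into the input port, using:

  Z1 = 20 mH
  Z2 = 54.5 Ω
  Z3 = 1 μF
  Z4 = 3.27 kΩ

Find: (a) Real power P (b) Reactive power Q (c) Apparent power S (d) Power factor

Step 1 — Angular frequency: ω = 2π·f = 2π·1.12e+04 = 7.037e+04 rad/s.
Step 2 — Component impedances:
  Z1: Z = jωL = j·7.037e+04·0.02 = 0 + j1407 Ω
  Z2: Z = R = 54.5 Ω
  Z3: Z = 1/(jωC) = -j/(ω·C) = 0 - j14.21 Ω
  Z4: Z = R = 3270 Ω
Step 3 — Ladder network (open output): work backward from the far end, alternating series and parallel combinations. Z_in = 53.61 + j1407 Ω = 1408∠87.8° Ω.
Step 4 — Source phasor: V = 15.7∠140.8° V = -12.17 + j9.923 V.
Step 5 — Current: I = V / Z = 0.006711 + j0.0089 A = 0.01115∠53.0° A.
Step 6 — Complex power: S = V·I* = 0.006661 + j0.1749 VA.
Step 7 — Real power: P = Re(S) = 0.006661 W.
Step 8 — Reactive power: Q = Im(S) = 0.1749 VAR.
Step 9 — Apparent power: |S| = 0.175 VA.
Step 10 — Power factor: PF = P/|S| = 0.03806 (lagging).

(a) P = 0.006661 W  (b) Q = 0.1749 VAR  (c) S = 0.175 VA  (d) PF = 0.03806 (lagging)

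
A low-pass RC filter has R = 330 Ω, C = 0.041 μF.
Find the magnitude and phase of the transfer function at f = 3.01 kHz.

Step 1 — Angular frequency: ω = 2π·3010 = 1.891e+04 rad/s.
Step 2 — Transfer function: H(jω) = 1/(1 + jωRC).
Step 3 — Denominator: 1 + jωRC = 1 + j·1.891e+04·330·4.1e-08 = 1 + j0.2559.
Step 4 — H = 0.9385 - j0.2402.
Step 5 — Magnitude: |H| = 0.9688 (-0.3 dB); phase: φ = -14.4°.

|H| = 0.9688 (-0.3 dB), φ = -14.4°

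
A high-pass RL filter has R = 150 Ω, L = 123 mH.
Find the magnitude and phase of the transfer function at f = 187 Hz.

Step 1 — Angular frequency: ω = 2π·187 = 1175 rad/s.
Step 2 — Transfer function: H(jω) = jωL/(R + jωL).
Step 3 — Numerator jωL = j·144.5; denominator R + jωL = 150 + j144.5.
Step 4 — H = 0.4814 + j0.4997.
Step 5 — Magnitude: |H| = 0.6938 (-3.2 dB); phase: φ = 46.1°.

|H| = 0.6938 (-3.2 dB), φ = 46.1°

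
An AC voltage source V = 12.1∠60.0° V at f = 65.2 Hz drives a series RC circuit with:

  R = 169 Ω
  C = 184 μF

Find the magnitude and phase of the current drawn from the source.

Step 1 — Angular frequency: ω = 2π·f = 2π·65.2 = 409.7 rad/s.
Step 2 — Component impedances:
  R: Z = R = 169 Ω
  C: Z = 1/(jωC) = -j/(ω·C) = 0 - j13.27 Ω
Step 3 — Series combination: Z_total = R + C = 169 - j13.27 Ω = 169.5∠-4.5° Ω.
Step 4 — Source phasor: V = 12.1∠60.0° V = 6.05 + j10.48 V.
Step 5 — Ohm's law: I = V / Z_total = (6.05 + j10.48) / (169 - j13.27) = 0.03074 + j0.06442 A.
Step 6 — Convert to polar: |I| = 0.07138 A, ∠I = 64.5°.

I = 0.07138∠64.5° A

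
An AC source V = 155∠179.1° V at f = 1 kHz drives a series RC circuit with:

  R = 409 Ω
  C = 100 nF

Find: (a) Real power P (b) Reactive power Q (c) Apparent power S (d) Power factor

Step 1 — Angular frequency: ω = 2π·f = 2π·1000 = 6283 rad/s.
Step 2 — Component impedances:
  R: Z = R = 409 Ω
  C: Z = 1/(jωC) = -j/(ω·C) = 0 - j1592 Ω
Step 3 — Series combination: Z_total = R + C = 409 - j1592 Ω = 1643∠-75.6° Ω.
Step 4 — Source phasor: V = 155∠179.1° V = -155 + j2.435 V.
Step 5 — Current: I = V / Z = -0.02491 - j0.09098 A = 0.09432∠-105.3° A.
Step 6 — Complex power: S = V·I* = 3.639 - j14.16 VA.
Step 7 — Real power: P = Re(S) = 3.639 W.
Step 8 — Reactive power: Q = Im(S) = -14.16 VAR.
Step 9 — Apparent power: |S| = 14.62 VA.
Step 10 — Power factor: PF = P/|S| = 0.2489 (leading).

(a) P = 3.639 W  (b) Q = -14.16 VAR  (c) S = 14.62 VA  (d) PF = 0.2489 (leading)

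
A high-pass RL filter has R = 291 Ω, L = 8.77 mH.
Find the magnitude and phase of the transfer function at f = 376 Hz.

Step 1 — Angular frequency: ω = 2π·376 = 2362 rad/s.
Step 2 — Transfer function: H(jω) = jωL/(R + jωL).
Step 3 — Numerator jωL = j·20.72; denominator R + jωL = 291 + j20.72.
Step 4 — H = 0.005044 + j0.07084.
Step 5 — Magnitude: |H| = 0.07102 (-23.0 dB); phase: φ = 85.9°.

|H| = 0.07102 (-23.0 dB), φ = 85.9°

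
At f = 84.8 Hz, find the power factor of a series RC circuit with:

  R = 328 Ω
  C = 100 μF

Step 1 — Angular frequency: ω = 2π·f = 2π·84.8 = 532.8 rad/s.
Step 2 — Component impedances:
  R: Z = R = 328 Ω
  C: Z = 1/(jωC) = -j/(ω·C) = 0 - j18.77 Ω
Step 3 — Series combination: Z_total = R + C = 328 - j18.77 Ω = 328.5∠-3.3° Ω.
Step 4 — Power factor: PF = cos(φ) = Re(Z)/|Z| = 328/328.54 = 0.9984.
Step 5 — Type: Im(Z) = -18.77 ⇒ leading (phase φ = -3.3°).

PF = 0.9984 (leading, φ = -3.3°)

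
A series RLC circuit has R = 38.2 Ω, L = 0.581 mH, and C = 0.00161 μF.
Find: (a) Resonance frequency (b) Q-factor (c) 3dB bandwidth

Step 1 — Resonance: ω₀ = 1/√(LC) = 1/√(0.000581·1.61e-09) = 1.034e+06 rad/s.
Step 2 — f₀ = ω₀/(2π) = 1.646e+05 Hz.
Step 3 — Series Q: Q = ω₀L/R = 1.034e+06·0.000581/38.2 = 15.73.
Step 4 — Bandwidth: Δω = ω₀/Q = 6.575e+04 rad/s; BW = Δω/(2π) = 1.046e+04 Hz.

(a) f₀ = 1.646e+05 Hz  (b) Q = 15.73  (c) BW = 1.046e+04 Hz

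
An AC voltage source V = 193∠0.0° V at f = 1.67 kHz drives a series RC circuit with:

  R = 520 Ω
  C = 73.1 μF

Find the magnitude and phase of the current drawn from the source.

Step 1 — Angular frequency: ω = 2π·f = 2π·1670 = 1.049e+04 rad/s.
Step 2 — Component impedances:
  R: Z = R = 520 Ω
  C: Z = 1/(jωC) = -j/(ω·C) = 0 - j1.304 Ω
Step 3 — Series combination: Z_total = R + C = 520 - j1.304 Ω = 520∠-0.1° Ω.
Step 4 — Source phasor: V = 193∠0.0° V = 193 V.
Step 5 — Ohm's law: I = V / Z_total = (193) / (520 - j1.304) = 0.3712 + j0.0009305 A.
Step 6 — Convert to polar: |I| = 0.3712 A, ∠I = 0.1°.

I = 0.3712∠0.1° A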